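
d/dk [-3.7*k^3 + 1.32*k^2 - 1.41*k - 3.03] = -11.1*k^2 + 2.64*k - 1.41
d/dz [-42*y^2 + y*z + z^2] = y + 2*z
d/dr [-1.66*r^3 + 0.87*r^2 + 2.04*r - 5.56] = -4.98*r^2 + 1.74*r + 2.04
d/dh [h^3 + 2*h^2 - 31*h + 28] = 3*h^2 + 4*h - 31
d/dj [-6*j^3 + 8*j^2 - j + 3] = -18*j^2 + 16*j - 1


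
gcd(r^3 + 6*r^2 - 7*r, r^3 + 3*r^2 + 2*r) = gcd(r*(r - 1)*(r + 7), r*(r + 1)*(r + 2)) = r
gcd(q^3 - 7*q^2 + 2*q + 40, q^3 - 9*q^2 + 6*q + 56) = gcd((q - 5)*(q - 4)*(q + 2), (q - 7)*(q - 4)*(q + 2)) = q^2 - 2*q - 8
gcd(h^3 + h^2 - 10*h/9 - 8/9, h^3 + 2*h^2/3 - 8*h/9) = h + 4/3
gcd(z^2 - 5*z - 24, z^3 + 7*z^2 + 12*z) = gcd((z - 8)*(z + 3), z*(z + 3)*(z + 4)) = z + 3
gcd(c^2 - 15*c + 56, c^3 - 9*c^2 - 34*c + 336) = c^2 - 15*c + 56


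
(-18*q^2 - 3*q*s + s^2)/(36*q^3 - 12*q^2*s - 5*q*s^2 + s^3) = -1/(2*q - s)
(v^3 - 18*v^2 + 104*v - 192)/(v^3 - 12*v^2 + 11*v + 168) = (v^2 - 10*v + 24)/(v^2 - 4*v - 21)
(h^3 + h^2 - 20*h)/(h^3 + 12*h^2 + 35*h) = (h - 4)/(h + 7)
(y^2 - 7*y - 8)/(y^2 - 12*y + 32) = (y + 1)/(y - 4)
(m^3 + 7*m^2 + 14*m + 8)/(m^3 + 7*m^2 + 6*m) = (m^2 + 6*m + 8)/(m*(m + 6))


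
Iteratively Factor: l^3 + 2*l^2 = (l + 2)*(l^2) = l*(l + 2)*(l)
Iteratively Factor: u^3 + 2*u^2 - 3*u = (u + 3)*(u^2 - u) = (u - 1)*(u + 3)*(u)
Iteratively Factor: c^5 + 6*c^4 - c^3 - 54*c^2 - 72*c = (c)*(c^4 + 6*c^3 - c^2 - 54*c - 72) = c*(c - 3)*(c^3 + 9*c^2 + 26*c + 24) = c*(c - 3)*(c + 2)*(c^2 + 7*c + 12) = c*(c - 3)*(c + 2)*(c + 3)*(c + 4)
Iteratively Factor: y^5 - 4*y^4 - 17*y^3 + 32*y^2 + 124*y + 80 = (y - 5)*(y^4 + y^3 - 12*y^2 - 28*y - 16) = (y - 5)*(y + 2)*(y^3 - y^2 - 10*y - 8) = (y - 5)*(y - 4)*(y + 2)*(y^2 + 3*y + 2) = (y - 5)*(y - 4)*(y + 1)*(y + 2)*(y + 2)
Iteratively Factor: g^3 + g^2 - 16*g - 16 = (g + 1)*(g^2 - 16) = (g + 1)*(g + 4)*(g - 4)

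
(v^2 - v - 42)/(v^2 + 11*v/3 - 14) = 3*(v - 7)/(3*v - 7)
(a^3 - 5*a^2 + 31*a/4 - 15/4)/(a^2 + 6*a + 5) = (4*a^3 - 20*a^2 + 31*a - 15)/(4*(a^2 + 6*a + 5))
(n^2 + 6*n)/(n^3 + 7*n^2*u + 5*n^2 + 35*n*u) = (n + 6)/(n^2 + 7*n*u + 5*n + 35*u)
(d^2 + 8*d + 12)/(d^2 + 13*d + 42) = (d + 2)/(d + 7)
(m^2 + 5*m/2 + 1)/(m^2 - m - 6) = (m + 1/2)/(m - 3)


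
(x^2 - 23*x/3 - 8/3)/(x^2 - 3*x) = (3*x^2 - 23*x - 8)/(3*x*(x - 3))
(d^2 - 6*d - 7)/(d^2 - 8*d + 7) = (d + 1)/(d - 1)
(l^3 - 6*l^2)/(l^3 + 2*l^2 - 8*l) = l*(l - 6)/(l^2 + 2*l - 8)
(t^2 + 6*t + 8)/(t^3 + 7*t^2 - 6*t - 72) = (t + 2)/(t^2 + 3*t - 18)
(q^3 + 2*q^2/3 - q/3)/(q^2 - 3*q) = (3*q^2 + 2*q - 1)/(3*(q - 3))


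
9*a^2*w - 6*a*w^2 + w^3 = w*(-3*a + w)^2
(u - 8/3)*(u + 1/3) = u^2 - 7*u/3 - 8/9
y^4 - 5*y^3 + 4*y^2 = y^2*(y - 4)*(y - 1)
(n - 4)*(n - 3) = n^2 - 7*n + 12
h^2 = h^2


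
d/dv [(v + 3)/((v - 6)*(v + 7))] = (-v^2 - 6*v - 45)/(v^4 + 2*v^3 - 83*v^2 - 84*v + 1764)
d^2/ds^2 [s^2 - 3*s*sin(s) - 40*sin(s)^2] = 3*s*sin(s) + 160*sin(s)^2 - 6*cos(s) - 78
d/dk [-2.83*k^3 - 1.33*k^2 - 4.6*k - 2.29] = -8.49*k^2 - 2.66*k - 4.6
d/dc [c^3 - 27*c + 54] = 3*c^2 - 27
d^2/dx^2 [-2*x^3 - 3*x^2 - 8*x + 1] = -12*x - 6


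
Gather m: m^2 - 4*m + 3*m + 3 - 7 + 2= m^2 - m - 2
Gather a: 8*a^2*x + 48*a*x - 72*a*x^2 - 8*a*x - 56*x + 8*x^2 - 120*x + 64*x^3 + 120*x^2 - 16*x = 8*a^2*x + a*(-72*x^2 + 40*x) + 64*x^3 + 128*x^2 - 192*x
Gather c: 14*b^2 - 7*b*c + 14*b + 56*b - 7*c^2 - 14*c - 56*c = 14*b^2 + 70*b - 7*c^2 + c*(-7*b - 70)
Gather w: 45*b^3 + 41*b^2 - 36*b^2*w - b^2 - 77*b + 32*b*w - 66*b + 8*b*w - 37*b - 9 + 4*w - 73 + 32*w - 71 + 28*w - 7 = 45*b^3 + 40*b^2 - 180*b + w*(-36*b^2 + 40*b + 64) - 160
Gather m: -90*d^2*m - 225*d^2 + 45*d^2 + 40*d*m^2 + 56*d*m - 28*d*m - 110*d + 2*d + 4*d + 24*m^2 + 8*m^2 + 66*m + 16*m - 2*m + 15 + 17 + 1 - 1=-180*d^2 - 104*d + m^2*(40*d + 32) + m*(-90*d^2 + 28*d + 80) + 32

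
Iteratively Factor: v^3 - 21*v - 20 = (v + 4)*(v^2 - 4*v - 5) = (v - 5)*(v + 4)*(v + 1)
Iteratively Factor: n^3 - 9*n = (n)*(n^2 - 9) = n*(n - 3)*(n + 3)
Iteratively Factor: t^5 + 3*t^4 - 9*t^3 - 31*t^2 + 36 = (t - 1)*(t^4 + 4*t^3 - 5*t^2 - 36*t - 36) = (t - 1)*(t + 3)*(t^3 + t^2 - 8*t - 12) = (t - 1)*(t + 2)*(t + 3)*(t^2 - t - 6) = (t - 1)*(t + 2)^2*(t + 3)*(t - 3)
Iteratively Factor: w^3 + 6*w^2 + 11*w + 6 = (w + 1)*(w^2 + 5*w + 6) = (w + 1)*(w + 2)*(w + 3)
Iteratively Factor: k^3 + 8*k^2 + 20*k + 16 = (k + 2)*(k^2 + 6*k + 8) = (k + 2)*(k + 4)*(k + 2)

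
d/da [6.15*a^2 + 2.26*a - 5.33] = 12.3*a + 2.26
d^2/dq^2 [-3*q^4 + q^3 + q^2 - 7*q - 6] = -36*q^2 + 6*q + 2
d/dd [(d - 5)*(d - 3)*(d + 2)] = 3*d^2 - 12*d - 1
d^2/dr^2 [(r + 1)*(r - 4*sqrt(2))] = 2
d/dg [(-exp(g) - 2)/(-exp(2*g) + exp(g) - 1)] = (-(exp(g) + 2)*(2*exp(g) - 1) + exp(2*g) - exp(g) + 1)*exp(g)/(exp(2*g) - exp(g) + 1)^2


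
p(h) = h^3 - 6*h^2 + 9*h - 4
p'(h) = 3*h^2 - 12*h + 9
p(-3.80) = -179.71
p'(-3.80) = 97.92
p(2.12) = -2.36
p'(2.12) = -2.96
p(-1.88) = -48.77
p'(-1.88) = 42.16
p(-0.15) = -5.49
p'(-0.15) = 10.87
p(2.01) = -2.03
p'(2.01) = -3.00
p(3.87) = -1.07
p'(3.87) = 7.49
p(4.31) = 3.40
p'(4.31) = 13.01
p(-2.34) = -70.73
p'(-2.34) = 53.51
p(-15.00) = -4864.00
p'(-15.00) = 864.00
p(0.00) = -4.00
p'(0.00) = 9.00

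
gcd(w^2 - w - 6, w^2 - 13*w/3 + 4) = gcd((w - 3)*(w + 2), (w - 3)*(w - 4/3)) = w - 3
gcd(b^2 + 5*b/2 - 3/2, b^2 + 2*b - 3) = b + 3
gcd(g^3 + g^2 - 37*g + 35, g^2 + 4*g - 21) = g + 7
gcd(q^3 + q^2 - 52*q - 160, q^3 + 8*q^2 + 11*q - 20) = q^2 + 9*q + 20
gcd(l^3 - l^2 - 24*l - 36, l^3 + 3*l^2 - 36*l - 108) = l^2 - 3*l - 18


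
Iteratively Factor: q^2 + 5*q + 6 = (q + 2)*(q + 3)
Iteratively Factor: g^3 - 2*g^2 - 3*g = (g)*(g^2 - 2*g - 3) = g*(g + 1)*(g - 3)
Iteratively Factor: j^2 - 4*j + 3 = (j - 3)*(j - 1)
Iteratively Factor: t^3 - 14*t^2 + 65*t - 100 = (t - 5)*(t^2 - 9*t + 20) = (t - 5)*(t - 4)*(t - 5)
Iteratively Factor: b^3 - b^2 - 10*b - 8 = (b - 4)*(b^2 + 3*b + 2) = (b - 4)*(b + 1)*(b + 2)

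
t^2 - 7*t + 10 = (t - 5)*(t - 2)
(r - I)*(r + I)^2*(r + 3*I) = r^4 + 4*I*r^3 - 2*r^2 + 4*I*r - 3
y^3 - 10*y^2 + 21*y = y*(y - 7)*(y - 3)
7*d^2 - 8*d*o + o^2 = (-7*d + o)*(-d + o)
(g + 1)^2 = g^2 + 2*g + 1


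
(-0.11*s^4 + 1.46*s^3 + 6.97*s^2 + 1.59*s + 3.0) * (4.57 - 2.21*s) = 0.2431*s^5 - 3.7293*s^4 - 8.7315*s^3 + 28.339*s^2 + 0.636300000000001*s + 13.71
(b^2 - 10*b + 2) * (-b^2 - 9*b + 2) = -b^4 + b^3 + 90*b^2 - 38*b + 4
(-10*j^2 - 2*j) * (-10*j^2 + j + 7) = 100*j^4 + 10*j^3 - 72*j^2 - 14*j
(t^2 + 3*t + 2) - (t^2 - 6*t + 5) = 9*t - 3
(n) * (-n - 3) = -n^2 - 3*n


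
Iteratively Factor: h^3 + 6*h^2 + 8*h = (h + 2)*(h^2 + 4*h) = (h + 2)*(h + 4)*(h)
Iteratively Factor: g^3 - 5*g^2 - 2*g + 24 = (g - 4)*(g^2 - g - 6) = (g - 4)*(g - 3)*(g + 2)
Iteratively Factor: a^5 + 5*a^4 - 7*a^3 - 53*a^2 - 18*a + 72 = (a - 3)*(a^4 + 8*a^3 + 17*a^2 - 2*a - 24) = (a - 3)*(a - 1)*(a^3 + 9*a^2 + 26*a + 24) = (a - 3)*(a - 1)*(a + 3)*(a^2 + 6*a + 8) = (a - 3)*(a - 1)*(a + 2)*(a + 3)*(a + 4)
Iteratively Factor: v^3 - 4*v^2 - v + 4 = (v - 1)*(v^2 - 3*v - 4) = (v - 4)*(v - 1)*(v + 1)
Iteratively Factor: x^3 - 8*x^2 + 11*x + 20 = (x - 4)*(x^2 - 4*x - 5) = (x - 4)*(x + 1)*(x - 5)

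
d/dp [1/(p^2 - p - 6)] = (1 - 2*p)/(-p^2 + p + 6)^2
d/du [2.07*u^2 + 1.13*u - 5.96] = 4.14*u + 1.13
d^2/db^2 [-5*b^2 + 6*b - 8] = -10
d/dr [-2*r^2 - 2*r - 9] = -4*r - 2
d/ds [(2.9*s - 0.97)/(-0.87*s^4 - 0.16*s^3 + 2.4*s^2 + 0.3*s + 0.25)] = (7.569*s^4 - 2.4476*s^3 - 7.4256*s^2 + 4.656*s + 1.016)/(0.7569*s^8 + 0.2784*s^7 - 4.1504*s^6 - 1.29*s^5 + 5.229*s^4 + 1.36*s^3 + 1.29*s^2 + 0.15*s + 0.0625)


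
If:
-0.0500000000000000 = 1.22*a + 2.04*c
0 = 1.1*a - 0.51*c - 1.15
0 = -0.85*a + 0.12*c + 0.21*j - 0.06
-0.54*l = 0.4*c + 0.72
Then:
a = 0.81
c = -0.51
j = 3.85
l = -0.96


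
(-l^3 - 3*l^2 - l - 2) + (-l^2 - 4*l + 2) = -l^3 - 4*l^2 - 5*l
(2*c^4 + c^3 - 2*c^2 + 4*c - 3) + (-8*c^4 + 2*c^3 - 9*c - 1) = -6*c^4 + 3*c^3 - 2*c^2 - 5*c - 4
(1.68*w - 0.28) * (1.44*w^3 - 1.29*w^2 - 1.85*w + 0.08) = 2.4192*w^4 - 2.5704*w^3 - 2.7468*w^2 + 0.6524*w - 0.0224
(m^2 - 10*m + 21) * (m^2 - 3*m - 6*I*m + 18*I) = m^4 - 13*m^3 - 6*I*m^3 + 51*m^2 + 78*I*m^2 - 63*m - 306*I*m + 378*I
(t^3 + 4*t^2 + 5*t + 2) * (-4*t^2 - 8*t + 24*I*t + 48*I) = -4*t^5 - 24*t^4 + 24*I*t^4 - 52*t^3 + 144*I*t^3 - 48*t^2 + 312*I*t^2 - 16*t + 288*I*t + 96*I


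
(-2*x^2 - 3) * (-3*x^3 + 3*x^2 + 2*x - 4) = 6*x^5 - 6*x^4 + 5*x^3 - x^2 - 6*x + 12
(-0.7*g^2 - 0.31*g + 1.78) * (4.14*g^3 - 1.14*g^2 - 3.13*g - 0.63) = -2.898*g^5 - 0.4854*g^4 + 9.9136*g^3 - 0.6179*g^2 - 5.3761*g - 1.1214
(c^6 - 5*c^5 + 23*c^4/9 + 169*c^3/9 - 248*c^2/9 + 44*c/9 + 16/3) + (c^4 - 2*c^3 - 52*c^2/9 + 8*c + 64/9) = c^6 - 5*c^5 + 32*c^4/9 + 151*c^3/9 - 100*c^2/3 + 116*c/9 + 112/9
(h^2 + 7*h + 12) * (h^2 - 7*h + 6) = h^4 - 31*h^2 - 42*h + 72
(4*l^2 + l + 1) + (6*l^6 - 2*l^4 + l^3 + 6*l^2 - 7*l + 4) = 6*l^6 - 2*l^4 + l^3 + 10*l^2 - 6*l + 5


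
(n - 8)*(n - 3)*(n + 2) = n^3 - 9*n^2 + 2*n + 48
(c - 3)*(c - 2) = c^2 - 5*c + 6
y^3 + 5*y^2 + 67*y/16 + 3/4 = (y + 1/4)*(y + 3/4)*(y + 4)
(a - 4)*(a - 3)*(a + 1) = a^3 - 6*a^2 + 5*a + 12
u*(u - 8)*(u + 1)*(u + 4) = u^4 - 3*u^3 - 36*u^2 - 32*u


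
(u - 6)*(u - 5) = u^2 - 11*u + 30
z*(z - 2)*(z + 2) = z^3 - 4*z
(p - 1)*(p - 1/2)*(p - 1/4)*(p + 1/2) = p^4 - 5*p^3/4 + 5*p/16 - 1/16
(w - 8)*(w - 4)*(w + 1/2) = w^3 - 23*w^2/2 + 26*w + 16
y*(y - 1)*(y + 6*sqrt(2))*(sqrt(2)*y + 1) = sqrt(2)*y^4 - sqrt(2)*y^3 + 13*y^3 - 13*y^2 + 6*sqrt(2)*y^2 - 6*sqrt(2)*y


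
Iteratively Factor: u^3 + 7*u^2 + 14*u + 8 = (u + 4)*(u^2 + 3*u + 2) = (u + 2)*(u + 4)*(u + 1)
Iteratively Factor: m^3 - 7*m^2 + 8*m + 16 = (m - 4)*(m^2 - 3*m - 4) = (m - 4)*(m + 1)*(m - 4)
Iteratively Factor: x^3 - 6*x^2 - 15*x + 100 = (x - 5)*(x^2 - x - 20) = (x - 5)*(x + 4)*(x - 5)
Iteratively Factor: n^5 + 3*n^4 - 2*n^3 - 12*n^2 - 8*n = (n)*(n^4 + 3*n^3 - 2*n^2 - 12*n - 8) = n*(n - 2)*(n^3 + 5*n^2 + 8*n + 4) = n*(n - 2)*(n + 2)*(n^2 + 3*n + 2) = n*(n - 2)*(n + 2)^2*(n + 1)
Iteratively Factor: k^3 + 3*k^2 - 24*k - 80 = (k + 4)*(k^2 - k - 20) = (k + 4)^2*(k - 5)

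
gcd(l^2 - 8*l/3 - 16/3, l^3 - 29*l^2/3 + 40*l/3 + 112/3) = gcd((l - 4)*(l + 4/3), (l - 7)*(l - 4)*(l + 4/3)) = l^2 - 8*l/3 - 16/3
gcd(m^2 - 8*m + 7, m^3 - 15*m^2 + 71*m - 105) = m - 7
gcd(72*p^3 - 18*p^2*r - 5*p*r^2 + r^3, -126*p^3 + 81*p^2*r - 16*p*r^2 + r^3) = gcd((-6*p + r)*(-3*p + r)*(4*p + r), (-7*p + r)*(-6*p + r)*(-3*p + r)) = 18*p^2 - 9*p*r + r^2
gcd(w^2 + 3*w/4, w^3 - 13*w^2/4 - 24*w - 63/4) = w + 3/4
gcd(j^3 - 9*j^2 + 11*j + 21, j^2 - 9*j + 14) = j - 7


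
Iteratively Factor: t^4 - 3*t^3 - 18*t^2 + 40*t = (t)*(t^3 - 3*t^2 - 18*t + 40) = t*(t - 2)*(t^2 - t - 20) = t*(t - 2)*(t + 4)*(t - 5)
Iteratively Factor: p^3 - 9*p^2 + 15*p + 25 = (p - 5)*(p^2 - 4*p - 5) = (p - 5)*(p + 1)*(p - 5)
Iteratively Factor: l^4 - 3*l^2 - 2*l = (l)*(l^3 - 3*l - 2) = l*(l + 1)*(l^2 - l - 2) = l*(l - 2)*(l + 1)*(l + 1)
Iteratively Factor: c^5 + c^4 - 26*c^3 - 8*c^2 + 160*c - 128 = (c - 4)*(c^4 + 5*c^3 - 6*c^2 - 32*c + 32) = (c - 4)*(c + 4)*(c^3 + c^2 - 10*c + 8) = (c - 4)*(c - 2)*(c + 4)*(c^2 + 3*c - 4) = (c - 4)*(c - 2)*(c - 1)*(c + 4)*(c + 4)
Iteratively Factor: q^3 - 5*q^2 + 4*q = (q)*(q^2 - 5*q + 4) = q*(q - 1)*(q - 4)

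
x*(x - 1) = x^2 - x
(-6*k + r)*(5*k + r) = -30*k^2 - k*r + r^2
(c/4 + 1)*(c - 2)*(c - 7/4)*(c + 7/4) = c^4/4 + c^3/2 - 177*c^2/64 - 49*c/32 + 49/8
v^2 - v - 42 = (v - 7)*(v + 6)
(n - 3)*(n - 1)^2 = n^3 - 5*n^2 + 7*n - 3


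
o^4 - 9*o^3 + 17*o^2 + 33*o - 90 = (o - 5)*(o - 3)^2*(o + 2)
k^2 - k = k*(k - 1)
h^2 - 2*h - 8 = (h - 4)*(h + 2)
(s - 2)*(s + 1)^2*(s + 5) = s^4 + 5*s^3 - 3*s^2 - 17*s - 10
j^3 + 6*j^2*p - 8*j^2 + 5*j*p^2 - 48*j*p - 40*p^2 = (j - 8)*(j + p)*(j + 5*p)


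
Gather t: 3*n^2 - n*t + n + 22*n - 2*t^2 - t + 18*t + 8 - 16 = 3*n^2 + 23*n - 2*t^2 + t*(17 - n) - 8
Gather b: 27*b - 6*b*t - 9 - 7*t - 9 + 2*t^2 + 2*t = b*(27 - 6*t) + 2*t^2 - 5*t - 18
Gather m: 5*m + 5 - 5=5*m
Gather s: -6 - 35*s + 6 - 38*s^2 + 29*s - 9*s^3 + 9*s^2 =-9*s^3 - 29*s^2 - 6*s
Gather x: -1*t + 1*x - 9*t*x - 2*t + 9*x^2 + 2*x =-3*t + 9*x^2 + x*(3 - 9*t)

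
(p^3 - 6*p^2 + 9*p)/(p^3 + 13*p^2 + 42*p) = (p^2 - 6*p + 9)/(p^2 + 13*p + 42)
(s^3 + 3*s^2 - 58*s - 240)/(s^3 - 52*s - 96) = (s + 5)/(s + 2)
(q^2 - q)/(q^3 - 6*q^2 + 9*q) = (q - 1)/(q^2 - 6*q + 9)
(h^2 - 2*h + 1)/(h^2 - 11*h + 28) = (h^2 - 2*h + 1)/(h^2 - 11*h + 28)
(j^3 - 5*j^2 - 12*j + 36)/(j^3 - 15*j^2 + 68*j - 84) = (j + 3)/(j - 7)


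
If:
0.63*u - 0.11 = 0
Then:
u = 0.17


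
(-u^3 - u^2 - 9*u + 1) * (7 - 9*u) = 9*u^4 + 2*u^3 + 74*u^2 - 72*u + 7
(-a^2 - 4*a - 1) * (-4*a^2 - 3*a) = 4*a^4 + 19*a^3 + 16*a^2 + 3*a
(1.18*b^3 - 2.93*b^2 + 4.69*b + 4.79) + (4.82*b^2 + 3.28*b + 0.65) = 1.18*b^3 + 1.89*b^2 + 7.97*b + 5.44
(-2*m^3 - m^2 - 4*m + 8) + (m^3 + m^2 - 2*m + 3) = -m^3 - 6*m + 11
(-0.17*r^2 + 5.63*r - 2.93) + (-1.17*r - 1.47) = -0.17*r^2 + 4.46*r - 4.4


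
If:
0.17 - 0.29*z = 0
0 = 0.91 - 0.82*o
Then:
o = 1.11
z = 0.59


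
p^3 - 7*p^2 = p^2*(p - 7)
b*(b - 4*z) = b^2 - 4*b*z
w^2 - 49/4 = (w - 7/2)*(w + 7/2)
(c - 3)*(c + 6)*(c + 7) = c^3 + 10*c^2 + 3*c - 126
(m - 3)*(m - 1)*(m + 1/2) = m^3 - 7*m^2/2 + m + 3/2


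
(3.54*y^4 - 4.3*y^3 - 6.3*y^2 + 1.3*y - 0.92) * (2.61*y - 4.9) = 9.2394*y^5 - 28.569*y^4 + 4.627*y^3 + 34.263*y^2 - 8.7712*y + 4.508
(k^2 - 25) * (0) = 0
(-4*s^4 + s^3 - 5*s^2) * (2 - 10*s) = 40*s^5 - 18*s^4 + 52*s^3 - 10*s^2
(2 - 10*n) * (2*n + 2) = -20*n^2 - 16*n + 4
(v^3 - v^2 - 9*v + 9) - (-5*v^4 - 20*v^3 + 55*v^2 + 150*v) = 5*v^4 + 21*v^3 - 56*v^2 - 159*v + 9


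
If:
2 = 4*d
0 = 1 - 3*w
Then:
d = 1/2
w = 1/3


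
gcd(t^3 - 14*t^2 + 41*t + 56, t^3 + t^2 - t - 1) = t + 1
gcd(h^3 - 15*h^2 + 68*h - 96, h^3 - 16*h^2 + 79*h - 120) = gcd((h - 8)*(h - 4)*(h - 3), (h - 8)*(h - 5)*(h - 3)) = h^2 - 11*h + 24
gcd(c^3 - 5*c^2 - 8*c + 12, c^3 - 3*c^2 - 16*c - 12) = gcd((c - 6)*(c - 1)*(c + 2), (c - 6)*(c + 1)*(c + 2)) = c^2 - 4*c - 12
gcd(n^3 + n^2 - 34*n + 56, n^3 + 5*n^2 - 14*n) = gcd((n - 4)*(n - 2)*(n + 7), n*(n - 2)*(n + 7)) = n^2 + 5*n - 14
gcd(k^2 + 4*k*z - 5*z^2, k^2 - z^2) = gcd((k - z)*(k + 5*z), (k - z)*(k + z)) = -k + z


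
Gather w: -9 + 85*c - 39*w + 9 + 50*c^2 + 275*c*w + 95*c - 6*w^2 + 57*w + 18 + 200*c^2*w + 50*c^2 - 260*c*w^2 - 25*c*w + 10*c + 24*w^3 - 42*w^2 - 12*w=100*c^2 + 190*c + 24*w^3 + w^2*(-260*c - 48) + w*(200*c^2 + 250*c + 6) + 18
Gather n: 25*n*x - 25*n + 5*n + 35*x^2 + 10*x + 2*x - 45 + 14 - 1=n*(25*x - 20) + 35*x^2 + 12*x - 32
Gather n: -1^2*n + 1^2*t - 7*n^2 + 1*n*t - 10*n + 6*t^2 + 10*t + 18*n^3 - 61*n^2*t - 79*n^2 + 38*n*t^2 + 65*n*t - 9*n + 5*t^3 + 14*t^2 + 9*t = 18*n^3 + n^2*(-61*t - 86) + n*(38*t^2 + 66*t - 20) + 5*t^3 + 20*t^2 + 20*t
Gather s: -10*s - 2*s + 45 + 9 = 54 - 12*s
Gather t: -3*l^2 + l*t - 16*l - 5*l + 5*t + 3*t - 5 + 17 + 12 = -3*l^2 - 21*l + t*(l + 8) + 24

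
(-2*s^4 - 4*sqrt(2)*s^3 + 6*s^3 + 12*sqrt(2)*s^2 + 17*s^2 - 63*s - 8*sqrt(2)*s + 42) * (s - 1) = -2*s^5 - 4*sqrt(2)*s^4 + 8*s^4 + 11*s^3 + 16*sqrt(2)*s^3 - 80*s^2 - 20*sqrt(2)*s^2 + 8*sqrt(2)*s + 105*s - 42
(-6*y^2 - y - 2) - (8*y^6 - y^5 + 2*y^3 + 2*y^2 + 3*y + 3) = -8*y^6 + y^5 - 2*y^3 - 8*y^2 - 4*y - 5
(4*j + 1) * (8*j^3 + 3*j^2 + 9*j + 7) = 32*j^4 + 20*j^3 + 39*j^2 + 37*j + 7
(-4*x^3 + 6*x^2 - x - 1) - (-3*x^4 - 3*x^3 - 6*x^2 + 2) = 3*x^4 - x^3 + 12*x^2 - x - 3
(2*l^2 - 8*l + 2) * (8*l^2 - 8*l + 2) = 16*l^4 - 80*l^3 + 84*l^2 - 32*l + 4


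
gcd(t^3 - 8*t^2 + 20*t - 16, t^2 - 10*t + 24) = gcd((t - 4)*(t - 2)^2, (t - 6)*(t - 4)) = t - 4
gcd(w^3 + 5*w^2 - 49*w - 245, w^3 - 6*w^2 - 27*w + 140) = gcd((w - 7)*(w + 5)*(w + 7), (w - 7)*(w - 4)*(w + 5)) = w^2 - 2*w - 35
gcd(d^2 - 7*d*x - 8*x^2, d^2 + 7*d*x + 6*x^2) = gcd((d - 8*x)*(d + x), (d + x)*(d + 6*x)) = d + x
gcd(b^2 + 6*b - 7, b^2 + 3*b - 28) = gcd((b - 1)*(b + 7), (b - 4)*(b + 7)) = b + 7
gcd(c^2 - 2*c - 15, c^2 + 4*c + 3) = c + 3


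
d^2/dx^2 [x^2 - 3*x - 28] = 2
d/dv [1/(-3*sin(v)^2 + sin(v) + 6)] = (6*sin(v) - 1)*cos(v)/(-3*sin(v)^2 + sin(v) + 6)^2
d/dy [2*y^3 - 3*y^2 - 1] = 6*y*(y - 1)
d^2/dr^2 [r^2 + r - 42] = 2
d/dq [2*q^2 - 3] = 4*q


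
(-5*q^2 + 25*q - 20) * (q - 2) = -5*q^3 + 35*q^2 - 70*q + 40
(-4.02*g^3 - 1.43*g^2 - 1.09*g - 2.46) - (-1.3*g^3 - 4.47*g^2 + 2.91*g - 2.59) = -2.72*g^3 + 3.04*g^2 - 4.0*g + 0.13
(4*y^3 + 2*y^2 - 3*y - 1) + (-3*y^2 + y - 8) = 4*y^3 - y^2 - 2*y - 9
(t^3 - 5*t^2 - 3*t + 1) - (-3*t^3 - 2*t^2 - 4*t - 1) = 4*t^3 - 3*t^2 + t + 2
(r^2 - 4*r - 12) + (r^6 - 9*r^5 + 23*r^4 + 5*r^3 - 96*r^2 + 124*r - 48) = r^6 - 9*r^5 + 23*r^4 + 5*r^3 - 95*r^2 + 120*r - 60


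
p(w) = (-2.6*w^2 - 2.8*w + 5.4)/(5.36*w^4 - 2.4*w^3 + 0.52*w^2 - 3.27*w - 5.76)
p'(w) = (-5.2*w - 2.8)/(5.36*w^4 - 2.4*w^3 + 0.52*w^2 - 3.27*w - 5.76) + (-2.6*w^2 - 2.8*w + 5.4)*(-21.44*w^3 + 7.2*w^2 - 1.04*w + 3.27)/(5.36*w^4 - 2.4*w^3 + 0.52*w^2 - 3.27*w - 5.76)^2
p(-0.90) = 2.03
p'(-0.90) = 18.77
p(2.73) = -0.09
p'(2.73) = 0.07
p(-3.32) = -0.02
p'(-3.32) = -0.00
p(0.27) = -0.67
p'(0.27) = 0.95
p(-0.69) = -4.86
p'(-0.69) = 55.52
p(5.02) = -0.02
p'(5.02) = 0.01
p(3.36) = -0.06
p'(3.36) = 0.04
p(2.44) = -0.12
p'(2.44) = 0.11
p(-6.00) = -0.01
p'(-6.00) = -0.00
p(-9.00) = -0.00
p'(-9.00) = -0.00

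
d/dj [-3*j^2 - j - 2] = -6*j - 1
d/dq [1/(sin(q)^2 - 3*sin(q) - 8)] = (3 - 2*sin(q))*cos(q)/(3*sin(q) + cos(q)^2 + 7)^2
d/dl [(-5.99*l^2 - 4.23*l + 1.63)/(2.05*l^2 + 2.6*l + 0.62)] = (-6.9025*l^2 - 14.1106*l - 6.8606)/(4.2025*l^4 + 10.66*l^3 + 9.302*l^2 + 3.224*l + 0.3844)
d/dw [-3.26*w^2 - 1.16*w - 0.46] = -6.52*w - 1.16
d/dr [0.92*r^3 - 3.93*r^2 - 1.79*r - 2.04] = 2.76*r^2 - 7.86*r - 1.79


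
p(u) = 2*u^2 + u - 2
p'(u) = 4*u + 1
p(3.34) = 23.65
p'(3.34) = 14.36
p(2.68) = 15.04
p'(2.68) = 11.72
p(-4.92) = 41.49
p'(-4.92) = -18.68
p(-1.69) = 2.02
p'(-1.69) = -5.76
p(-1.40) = 0.52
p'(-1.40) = -4.60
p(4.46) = 42.24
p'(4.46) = 18.84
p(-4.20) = 29.08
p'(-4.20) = -15.80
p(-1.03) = -0.91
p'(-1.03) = -3.12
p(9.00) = 169.00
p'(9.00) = 37.00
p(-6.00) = 64.00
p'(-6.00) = -23.00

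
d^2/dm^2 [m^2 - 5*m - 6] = 2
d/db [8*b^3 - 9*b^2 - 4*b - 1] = 24*b^2 - 18*b - 4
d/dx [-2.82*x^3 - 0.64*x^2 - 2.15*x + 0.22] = -8.46*x^2 - 1.28*x - 2.15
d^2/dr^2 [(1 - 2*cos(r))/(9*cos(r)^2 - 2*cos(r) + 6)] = 4*(-729*(1 - cos(2*r))^2*cos(r) + 144*(1 - cos(2*r))^2 + 339*cos(r) - 146*cos(2*r) - 189*cos(3*r) + 162*cos(5*r) - 426)/(4*cos(r) - 9*cos(2*r) - 21)^3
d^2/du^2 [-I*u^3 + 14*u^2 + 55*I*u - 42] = -6*I*u + 28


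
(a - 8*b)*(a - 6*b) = a^2 - 14*a*b + 48*b^2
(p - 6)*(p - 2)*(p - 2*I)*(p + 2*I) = p^4 - 8*p^3 + 16*p^2 - 32*p + 48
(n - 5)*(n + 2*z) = n^2 + 2*n*z - 5*n - 10*z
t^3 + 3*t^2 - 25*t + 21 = (t - 3)*(t - 1)*(t + 7)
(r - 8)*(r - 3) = r^2 - 11*r + 24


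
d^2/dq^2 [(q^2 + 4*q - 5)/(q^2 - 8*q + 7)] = 24/(q^3 - 21*q^2 + 147*q - 343)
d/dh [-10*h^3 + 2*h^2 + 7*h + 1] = -30*h^2 + 4*h + 7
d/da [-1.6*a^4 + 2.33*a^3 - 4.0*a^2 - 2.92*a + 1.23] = -6.4*a^3 + 6.99*a^2 - 8.0*a - 2.92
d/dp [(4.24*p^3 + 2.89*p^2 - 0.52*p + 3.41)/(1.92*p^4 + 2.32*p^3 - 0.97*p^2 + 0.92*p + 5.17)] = (-8.1408*p^6 - 11.0976*p^5 - 7.8224*p^4 - 15.9744*p^3 + 44.1832*p^2 + 36.498*p - 5.8256)/(3.6864*p^8 + 8.9088*p^7 + 1.6576*p^6 - 0.968*p^5 + 25.0625*p^4 + 22.204*p^3 - 9.1834*p^2 + 9.5128*p + 26.7289)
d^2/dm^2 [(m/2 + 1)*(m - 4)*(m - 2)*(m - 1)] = 3*m*(2*m - 5)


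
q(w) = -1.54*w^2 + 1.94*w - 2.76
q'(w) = 1.94 - 3.08*w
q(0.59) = -2.15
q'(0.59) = 0.12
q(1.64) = -3.72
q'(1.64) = -3.11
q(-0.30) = -3.48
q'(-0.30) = 2.86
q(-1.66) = -10.22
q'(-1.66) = 7.05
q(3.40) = -13.97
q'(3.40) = -8.53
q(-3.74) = -31.56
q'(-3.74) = 13.46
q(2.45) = -7.25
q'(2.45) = -5.61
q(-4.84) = -48.23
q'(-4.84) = 16.85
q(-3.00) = -22.44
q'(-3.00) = 11.18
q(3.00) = -10.80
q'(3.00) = -7.30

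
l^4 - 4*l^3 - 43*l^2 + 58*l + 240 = (l - 8)*(l - 3)*(l + 2)*(l + 5)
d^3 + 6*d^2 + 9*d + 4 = (d + 1)^2*(d + 4)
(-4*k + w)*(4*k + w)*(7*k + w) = -112*k^3 - 16*k^2*w + 7*k*w^2 + w^3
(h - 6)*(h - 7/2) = h^2 - 19*h/2 + 21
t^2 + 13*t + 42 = (t + 6)*(t + 7)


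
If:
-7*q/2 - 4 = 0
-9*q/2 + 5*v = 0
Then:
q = -8/7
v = -36/35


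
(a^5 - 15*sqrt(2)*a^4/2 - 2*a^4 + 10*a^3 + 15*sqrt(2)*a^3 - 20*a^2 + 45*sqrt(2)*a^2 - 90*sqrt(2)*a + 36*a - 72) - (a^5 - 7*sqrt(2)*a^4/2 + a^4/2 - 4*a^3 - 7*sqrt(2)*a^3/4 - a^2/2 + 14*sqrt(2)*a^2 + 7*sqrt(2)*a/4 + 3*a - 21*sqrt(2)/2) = -4*sqrt(2)*a^4 - 5*a^4/2 + 14*a^3 + 67*sqrt(2)*a^3/4 - 39*a^2/2 + 31*sqrt(2)*a^2 - 367*sqrt(2)*a/4 + 33*a - 72 + 21*sqrt(2)/2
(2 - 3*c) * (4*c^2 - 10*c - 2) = -12*c^3 + 38*c^2 - 14*c - 4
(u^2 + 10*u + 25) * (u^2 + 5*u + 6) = u^4 + 15*u^3 + 81*u^2 + 185*u + 150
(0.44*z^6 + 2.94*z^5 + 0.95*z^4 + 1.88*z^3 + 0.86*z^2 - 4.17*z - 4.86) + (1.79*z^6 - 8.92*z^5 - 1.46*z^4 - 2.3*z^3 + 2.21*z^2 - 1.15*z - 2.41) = 2.23*z^6 - 5.98*z^5 - 0.51*z^4 - 0.42*z^3 + 3.07*z^2 - 5.32*z - 7.27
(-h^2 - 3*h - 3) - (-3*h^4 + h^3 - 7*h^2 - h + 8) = 3*h^4 - h^3 + 6*h^2 - 2*h - 11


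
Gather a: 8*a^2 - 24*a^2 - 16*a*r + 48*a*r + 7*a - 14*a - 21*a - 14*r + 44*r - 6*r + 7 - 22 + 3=-16*a^2 + a*(32*r - 28) + 24*r - 12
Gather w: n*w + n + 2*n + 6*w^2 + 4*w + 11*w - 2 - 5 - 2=3*n + 6*w^2 + w*(n + 15) - 9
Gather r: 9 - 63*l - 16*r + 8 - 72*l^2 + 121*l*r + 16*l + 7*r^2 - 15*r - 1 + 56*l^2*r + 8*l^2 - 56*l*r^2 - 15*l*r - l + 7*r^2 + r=-64*l^2 - 48*l + r^2*(14 - 56*l) + r*(56*l^2 + 106*l - 30) + 16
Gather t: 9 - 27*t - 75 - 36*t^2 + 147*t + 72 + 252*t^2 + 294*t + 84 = 216*t^2 + 414*t + 90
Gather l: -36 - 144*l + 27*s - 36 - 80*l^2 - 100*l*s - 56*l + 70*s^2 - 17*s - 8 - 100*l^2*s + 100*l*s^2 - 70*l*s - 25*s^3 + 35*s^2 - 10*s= l^2*(-100*s - 80) + l*(100*s^2 - 170*s - 200) - 25*s^3 + 105*s^2 - 80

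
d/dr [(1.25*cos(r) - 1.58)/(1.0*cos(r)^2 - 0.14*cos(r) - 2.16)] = (1.25*cos(r)^2 - 3.16*cos(r) + 2.9212)*sin(r)/(1.0*cos(r)^4 - 0.28*cos(r)^3 - 4.3004*cos(r)^2 + 0.6048*cos(r) + 4.6656)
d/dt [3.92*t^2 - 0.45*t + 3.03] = 7.84*t - 0.45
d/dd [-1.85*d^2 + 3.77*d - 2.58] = 3.77 - 3.7*d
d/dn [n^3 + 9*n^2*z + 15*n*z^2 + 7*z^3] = 3*n^2 + 18*n*z + 15*z^2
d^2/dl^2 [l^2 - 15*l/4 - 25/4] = 2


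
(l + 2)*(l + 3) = l^2 + 5*l + 6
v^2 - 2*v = v*(v - 2)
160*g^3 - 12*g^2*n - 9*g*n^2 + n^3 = (-8*g + n)*(-5*g + n)*(4*g + n)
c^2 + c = c*(c + 1)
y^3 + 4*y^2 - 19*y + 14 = (y - 2)*(y - 1)*(y + 7)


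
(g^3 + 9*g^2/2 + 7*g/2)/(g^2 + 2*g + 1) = g*(2*g + 7)/(2*(g + 1))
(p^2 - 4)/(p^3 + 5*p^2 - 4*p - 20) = 1/(p + 5)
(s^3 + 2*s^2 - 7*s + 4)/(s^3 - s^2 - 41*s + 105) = (s^3 + 2*s^2 - 7*s + 4)/(s^3 - s^2 - 41*s + 105)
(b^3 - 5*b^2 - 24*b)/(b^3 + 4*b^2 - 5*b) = (b^2 - 5*b - 24)/(b^2 + 4*b - 5)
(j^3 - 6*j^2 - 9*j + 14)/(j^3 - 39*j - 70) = (j - 1)/(j + 5)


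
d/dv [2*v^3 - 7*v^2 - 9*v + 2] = 6*v^2 - 14*v - 9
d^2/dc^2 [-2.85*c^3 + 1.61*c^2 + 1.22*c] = 3.22 - 17.1*c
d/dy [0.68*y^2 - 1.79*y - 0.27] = 1.36*y - 1.79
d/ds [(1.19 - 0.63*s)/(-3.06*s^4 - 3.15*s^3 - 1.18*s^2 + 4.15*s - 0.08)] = (-5.7834*s^4 + 10.5966*s^3 + 10.5021*s^2 + 2.8084*s - 4.8881)/(9.3636*s^8 + 19.278*s^7 + 17.1441*s^6 - 17.964*s^5 - 24.263*s^4 - 9.29*s^3 + 17.4113*s^2 - 0.664*s + 0.0064)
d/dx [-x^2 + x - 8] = 1 - 2*x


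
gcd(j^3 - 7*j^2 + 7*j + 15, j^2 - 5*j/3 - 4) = j - 3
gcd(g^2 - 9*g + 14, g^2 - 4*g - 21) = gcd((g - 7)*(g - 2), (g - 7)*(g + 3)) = g - 7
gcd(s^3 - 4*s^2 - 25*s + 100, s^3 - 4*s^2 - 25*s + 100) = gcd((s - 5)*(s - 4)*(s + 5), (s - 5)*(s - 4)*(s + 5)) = s^3 - 4*s^2 - 25*s + 100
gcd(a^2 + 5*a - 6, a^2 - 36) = a + 6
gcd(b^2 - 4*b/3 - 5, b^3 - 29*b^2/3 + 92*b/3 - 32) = b - 3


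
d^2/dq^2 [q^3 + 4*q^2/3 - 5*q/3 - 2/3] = 6*q + 8/3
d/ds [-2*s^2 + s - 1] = 1 - 4*s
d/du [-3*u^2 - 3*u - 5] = -6*u - 3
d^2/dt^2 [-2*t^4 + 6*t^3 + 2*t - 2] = 12*t*(3 - 2*t)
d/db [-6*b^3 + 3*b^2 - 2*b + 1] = -18*b^2 + 6*b - 2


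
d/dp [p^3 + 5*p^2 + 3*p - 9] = 3*p^2 + 10*p + 3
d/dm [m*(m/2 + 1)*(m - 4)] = 3*m^2/2 - 2*m - 4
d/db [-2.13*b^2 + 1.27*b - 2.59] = 1.27 - 4.26*b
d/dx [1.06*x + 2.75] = 1.06000000000000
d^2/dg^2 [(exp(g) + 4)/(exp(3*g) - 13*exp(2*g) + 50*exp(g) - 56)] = (4*exp(6*g) - 3*exp(5*g) - 603*exp(4*g) + 4482*exp(3*g) - 10152*exp(2*g) + 1152*exp(g) + 14336)*exp(g)/(exp(9*g) - 39*exp(8*g) + 657*exp(7*g) - 6265*exp(6*g) + 37218*exp(5*g) - 142692*exp(4*g) + 352808*exp(3*g) - 542304*exp(2*g) + 470400*exp(g) - 175616)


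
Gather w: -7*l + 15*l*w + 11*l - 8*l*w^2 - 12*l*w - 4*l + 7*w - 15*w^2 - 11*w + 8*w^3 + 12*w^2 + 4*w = 3*l*w + 8*w^3 + w^2*(-8*l - 3)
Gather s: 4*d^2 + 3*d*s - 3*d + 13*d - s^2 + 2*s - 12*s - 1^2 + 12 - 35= 4*d^2 + 10*d - s^2 + s*(3*d - 10) - 24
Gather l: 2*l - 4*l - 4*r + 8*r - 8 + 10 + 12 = -2*l + 4*r + 14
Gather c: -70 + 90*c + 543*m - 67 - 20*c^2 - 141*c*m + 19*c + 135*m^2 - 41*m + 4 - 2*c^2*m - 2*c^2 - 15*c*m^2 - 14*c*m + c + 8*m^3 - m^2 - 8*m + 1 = c^2*(-2*m - 22) + c*(-15*m^2 - 155*m + 110) + 8*m^3 + 134*m^2 + 494*m - 132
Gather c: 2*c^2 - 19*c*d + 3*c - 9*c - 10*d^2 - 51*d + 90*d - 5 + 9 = 2*c^2 + c*(-19*d - 6) - 10*d^2 + 39*d + 4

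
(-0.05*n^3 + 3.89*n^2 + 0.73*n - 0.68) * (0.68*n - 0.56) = -0.034*n^4 + 2.6732*n^3 - 1.682*n^2 - 0.8712*n + 0.3808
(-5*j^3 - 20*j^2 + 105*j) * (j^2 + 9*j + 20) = -5*j^5 - 65*j^4 - 175*j^3 + 545*j^2 + 2100*j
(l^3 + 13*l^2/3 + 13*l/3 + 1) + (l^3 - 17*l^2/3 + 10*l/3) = 2*l^3 - 4*l^2/3 + 23*l/3 + 1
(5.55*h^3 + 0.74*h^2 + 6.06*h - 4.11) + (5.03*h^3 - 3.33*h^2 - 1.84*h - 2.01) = 10.58*h^3 - 2.59*h^2 + 4.22*h - 6.12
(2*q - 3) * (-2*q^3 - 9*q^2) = -4*q^4 - 12*q^3 + 27*q^2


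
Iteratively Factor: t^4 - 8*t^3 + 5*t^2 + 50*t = (t + 2)*(t^3 - 10*t^2 + 25*t) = (t - 5)*(t + 2)*(t^2 - 5*t) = (t - 5)^2*(t + 2)*(t)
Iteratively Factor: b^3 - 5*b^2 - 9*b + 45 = (b - 3)*(b^2 - 2*b - 15) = (b - 3)*(b + 3)*(b - 5)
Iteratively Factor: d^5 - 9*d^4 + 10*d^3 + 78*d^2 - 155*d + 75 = (d - 5)*(d^4 - 4*d^3 - 10*d^2 + 28*d - 15) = (d - 5)*(d - 1)*(d^3 - 3*d^2 - 13*d + 15) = (d - 5)^2*(d - 1)*(d^2 + 2*d - 3) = (d - 5)^2*(d - 1)^2*(d + 3)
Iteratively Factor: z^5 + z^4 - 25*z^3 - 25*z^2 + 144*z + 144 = (z - 3)*(z^4 + 4*z^3 - 13*z^2 - 64*z - 48) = (z - 3)*(z + 3)*(z^3 + z^2 - 16*z - 16) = (z - 3)*(z + 3)*(z + 4)*(z^2 - 3*z - 4) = (z - 4)*(z - 3)*(z + 3)*(z + 4)*(z + 1)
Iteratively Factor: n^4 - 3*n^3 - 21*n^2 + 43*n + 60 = (n + 4)*(n^3 - 7*n^2 + 7*n + 15) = (n - 3)*(n + 4)*(n^2 - 4*n - 5) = (n - 3)*(n + 1)*(n + 4)*(n - 5)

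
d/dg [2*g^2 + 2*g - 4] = 4*g + 2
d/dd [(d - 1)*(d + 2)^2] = 3*d*(d + 2)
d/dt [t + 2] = 1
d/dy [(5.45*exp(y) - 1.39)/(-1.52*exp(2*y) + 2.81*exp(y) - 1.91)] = (8.284*exp(2*y) - 4.2256*exp(y) - 6.5036)*exp(y)/(2.3104*exp(4*y) - 8.5424*exp(3*y) + 13.7025*exp(2*y) - 10.7342*exp(y) + 3.6481)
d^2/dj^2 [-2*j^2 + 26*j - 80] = -4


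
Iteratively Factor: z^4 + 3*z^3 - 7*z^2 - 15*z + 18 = (z + 3)*(z^3 - 7*z + 6) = (z - 1)*(z + 3)*(z^2 + z - 6) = (z - 2)*(z - 1)*(z + 3)*(z + 3)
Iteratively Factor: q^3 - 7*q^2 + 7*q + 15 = (q + 1)*(q^2 - 8*q + 15) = (q - 5)*(q + 1)*(q - 3)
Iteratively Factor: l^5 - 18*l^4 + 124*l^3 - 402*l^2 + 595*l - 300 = (l - 3)*(l^4 - 15*l^3 + 79*l^2 - 165*l + 100) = (l - 5)*(l - 3)*(l^3 - 10*l^2 + 29*l - 20) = (l - 5)*(l - 3)*(l - 1)*(l^2 - 9*l + 20) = (l - 5)^2*(l - 3)*(l - 1)*(l - 4)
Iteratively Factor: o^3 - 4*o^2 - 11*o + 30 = (o - 2)*(o^2 - 2*o - 15) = (o - 2)*(o + 3)*(o - 5)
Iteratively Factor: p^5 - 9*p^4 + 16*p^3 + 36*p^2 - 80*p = (p)*(p^4 - 9*p^3 + 16*p^2 + 36*p - 80) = p*(p - 2)*(p^3 - 7*p^2 + 2*p + 40) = p*(p - 2)*(p + 2)*(p^2 - 9*p + 20) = p*(p - 4)*(p - 2)*(p + 2)*(p - 5)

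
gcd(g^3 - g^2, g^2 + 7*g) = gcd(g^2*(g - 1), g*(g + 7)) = g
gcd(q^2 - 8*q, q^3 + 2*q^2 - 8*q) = q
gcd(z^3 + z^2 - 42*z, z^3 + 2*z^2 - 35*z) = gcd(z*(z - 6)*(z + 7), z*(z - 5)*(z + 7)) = z^2 + 7*z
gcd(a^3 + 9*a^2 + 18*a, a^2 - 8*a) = a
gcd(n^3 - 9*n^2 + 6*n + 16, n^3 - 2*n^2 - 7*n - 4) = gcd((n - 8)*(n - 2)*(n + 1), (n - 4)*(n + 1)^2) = n + 1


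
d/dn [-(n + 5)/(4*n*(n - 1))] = (n^2 + 10*n - 5)/(4*n^2*(n^2 - 2*n + 1))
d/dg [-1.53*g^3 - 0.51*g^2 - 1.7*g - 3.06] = -4.59*g^2 - 1.02*g - 1.7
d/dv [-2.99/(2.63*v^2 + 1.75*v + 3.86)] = (15.7274*v + 5.2325)/(2.63*v^2 + 1.75*v + 3.86)^2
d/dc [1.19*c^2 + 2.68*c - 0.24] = 2.38*c + 2.68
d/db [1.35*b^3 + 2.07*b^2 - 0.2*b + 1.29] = 4.05*b^2 + 4.14*b - 0.2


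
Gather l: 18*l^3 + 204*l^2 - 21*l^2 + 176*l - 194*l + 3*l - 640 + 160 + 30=18*l^3 + 183*l^2 - 15*l - 450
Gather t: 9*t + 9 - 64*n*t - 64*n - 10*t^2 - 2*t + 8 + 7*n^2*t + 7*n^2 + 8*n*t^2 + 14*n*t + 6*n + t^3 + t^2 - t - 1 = 7*n^2 - 58*n + t^3 + t^2*(8*n - 9) + t*(7*n^2 - 50*n + 6) + 16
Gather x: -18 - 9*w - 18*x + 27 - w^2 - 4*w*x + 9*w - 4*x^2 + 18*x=-w^2 - 4*w*x - 4*x^2 + 9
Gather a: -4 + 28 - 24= 0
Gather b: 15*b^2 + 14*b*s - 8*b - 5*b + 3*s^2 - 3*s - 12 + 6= 15*b^2 + b*(14*s - 13) + 3*s^2 - 3*s - 6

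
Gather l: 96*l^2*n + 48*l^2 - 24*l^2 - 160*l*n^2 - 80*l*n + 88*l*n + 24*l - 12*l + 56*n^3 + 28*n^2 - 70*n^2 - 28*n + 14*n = l^2*(96*n + 24) + l*(-160*n^2 + 8*n + 12) + 56*n^3 - 42*n^2 - 14*n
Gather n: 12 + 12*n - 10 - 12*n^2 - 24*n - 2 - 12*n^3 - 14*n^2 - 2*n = -12*n^3 - 26*n^2 - 14*n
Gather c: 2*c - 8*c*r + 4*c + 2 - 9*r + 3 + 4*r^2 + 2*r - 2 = c*(6 - 8*r) + 4*r^2 - 7*r + 3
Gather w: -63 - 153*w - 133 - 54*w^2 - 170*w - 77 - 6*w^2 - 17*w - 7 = -60*w^2 - 340*w - 280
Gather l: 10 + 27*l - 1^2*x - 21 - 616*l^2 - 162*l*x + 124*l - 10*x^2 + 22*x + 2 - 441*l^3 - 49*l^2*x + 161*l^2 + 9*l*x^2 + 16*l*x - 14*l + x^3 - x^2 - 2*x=-441*l^3 + l^2*(-49*x - 455) + l*(9*x^2 - 146*x + 137) + x^3 - 11*x^2 + 19*x - 9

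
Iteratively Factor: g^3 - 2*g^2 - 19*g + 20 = (g - 5)*(g^2 + 3*g - 4) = (g - 5)*(g + 4)*(g - 1)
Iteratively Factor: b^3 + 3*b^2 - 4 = (b + 2)*(b^2 + b - 2) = (b + 2)^2*(b - 1)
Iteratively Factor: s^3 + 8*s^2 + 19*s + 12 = (s + 4)*(s^2 + 4*s + 3) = (s + 1)*(s + 4)*(s + 3)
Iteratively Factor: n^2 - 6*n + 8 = (n - 2)*(n - 4)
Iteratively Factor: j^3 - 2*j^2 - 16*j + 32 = (j - 2)*(j^2 - 16) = (j - 2)*(j + 4)*(j - 4)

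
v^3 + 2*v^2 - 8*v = v*(v - 2)*(v + 4)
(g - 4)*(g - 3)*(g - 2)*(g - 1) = g^4 - 10*g^3 + 35*g^2 - 50*g + 24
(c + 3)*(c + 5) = c^2 + 8*c + 15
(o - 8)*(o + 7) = o^2 - o - 56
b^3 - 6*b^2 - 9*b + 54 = (b - 6)*(b - 3)*(b + 3)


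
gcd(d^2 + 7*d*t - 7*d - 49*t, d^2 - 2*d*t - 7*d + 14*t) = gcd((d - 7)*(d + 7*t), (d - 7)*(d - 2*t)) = d - 7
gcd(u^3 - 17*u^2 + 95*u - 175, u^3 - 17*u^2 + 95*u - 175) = u^3 - 17*u^2 + 95*u - 175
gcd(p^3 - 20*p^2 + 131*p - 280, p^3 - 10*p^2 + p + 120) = p^2 - 13*p + 40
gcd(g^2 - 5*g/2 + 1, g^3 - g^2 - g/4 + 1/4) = g - 1/2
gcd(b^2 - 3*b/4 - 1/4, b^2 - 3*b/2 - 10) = 1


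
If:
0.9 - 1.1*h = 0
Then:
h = 0.82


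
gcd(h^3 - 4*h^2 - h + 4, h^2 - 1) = h^2 - 1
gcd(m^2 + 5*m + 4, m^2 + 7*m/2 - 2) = m + 4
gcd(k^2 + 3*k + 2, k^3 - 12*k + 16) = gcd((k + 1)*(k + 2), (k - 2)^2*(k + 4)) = 1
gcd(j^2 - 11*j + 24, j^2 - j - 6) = j - 3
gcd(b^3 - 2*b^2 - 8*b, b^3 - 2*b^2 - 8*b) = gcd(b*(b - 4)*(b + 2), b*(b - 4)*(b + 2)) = b^3 - 2*b^2 - 8*b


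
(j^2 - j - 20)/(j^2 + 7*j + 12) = (j - 5)/(j + 3)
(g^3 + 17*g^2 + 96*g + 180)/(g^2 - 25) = (g^2 + 12*g + 36)/(g - 5)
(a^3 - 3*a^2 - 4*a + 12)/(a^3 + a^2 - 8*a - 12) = (a - 2)/(a + 2)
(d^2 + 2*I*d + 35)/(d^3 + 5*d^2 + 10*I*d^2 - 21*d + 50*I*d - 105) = (d - 5*I)/(d^2 + d*(5 + 3*I) + 15*I)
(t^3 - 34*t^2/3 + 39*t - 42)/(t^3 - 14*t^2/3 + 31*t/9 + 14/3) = 3*(t - 6)/(3*t + 2)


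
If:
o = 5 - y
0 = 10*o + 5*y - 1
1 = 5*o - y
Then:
No Solution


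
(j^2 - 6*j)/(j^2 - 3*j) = (j - 6)/(j - 3)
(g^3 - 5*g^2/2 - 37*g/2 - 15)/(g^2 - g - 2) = (g^2 - 7*g/2 - 15)/(g - 2)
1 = 1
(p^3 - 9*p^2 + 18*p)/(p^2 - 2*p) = (p^2 - 9*p + 18)/(p - 2)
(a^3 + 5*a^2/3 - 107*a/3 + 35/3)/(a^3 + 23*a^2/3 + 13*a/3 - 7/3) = (a - 5)/(a + 1)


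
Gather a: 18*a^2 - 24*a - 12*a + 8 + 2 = 18*a^2 - 36*a + 10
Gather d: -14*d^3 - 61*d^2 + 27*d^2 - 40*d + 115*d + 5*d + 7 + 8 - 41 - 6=-14*d^3 - 34*d^2 + 80*d - 32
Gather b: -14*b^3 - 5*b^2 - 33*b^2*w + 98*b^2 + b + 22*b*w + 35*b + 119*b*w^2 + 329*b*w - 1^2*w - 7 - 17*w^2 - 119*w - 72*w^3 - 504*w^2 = -14*b^3 + b^2*(93 - 33*w) + b*(119*w^2 + 351*w + 36) - 72*w^3 - 521*w^2 - 120*w - 7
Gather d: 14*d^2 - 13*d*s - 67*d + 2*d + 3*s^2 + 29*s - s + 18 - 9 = 14*d^2 + d*(-13*s - 65) + 3*s^2 + 28*s + 9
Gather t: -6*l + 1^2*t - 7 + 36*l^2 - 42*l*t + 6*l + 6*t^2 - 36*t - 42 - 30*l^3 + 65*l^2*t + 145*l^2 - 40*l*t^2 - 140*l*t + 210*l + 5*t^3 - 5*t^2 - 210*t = -30*l^3 + 181*l^2 + 210*l + 5*t^3 + t^2*(1 - 40*l) + t*(65*l^2 - 182*l - 245) - 49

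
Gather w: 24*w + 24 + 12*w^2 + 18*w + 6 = 12*w^2 + 42*w + 30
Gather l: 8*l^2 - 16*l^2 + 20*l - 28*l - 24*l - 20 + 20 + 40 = -8*l^2 - 32*l + 40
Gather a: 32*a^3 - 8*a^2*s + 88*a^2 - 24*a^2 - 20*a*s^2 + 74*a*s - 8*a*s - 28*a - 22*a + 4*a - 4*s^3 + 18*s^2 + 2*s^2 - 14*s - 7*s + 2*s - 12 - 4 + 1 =32*a^3 + a^2*(64 - 8*s) + a*(-20*s^2 + 66*s - 46) - 4*s^3 + 20*s^2 - 19*s - 15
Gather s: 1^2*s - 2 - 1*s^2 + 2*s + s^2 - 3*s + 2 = 0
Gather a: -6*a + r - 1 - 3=-6*a + r - 4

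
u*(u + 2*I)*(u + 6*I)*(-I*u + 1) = -I*u^4 + 9*u^3 + 20*I*u^2 - 12*u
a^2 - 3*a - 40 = (a - 8)*(a + 5)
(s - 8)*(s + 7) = s^2 - s - 56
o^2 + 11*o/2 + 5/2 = (o + 1/2)*(o + 5)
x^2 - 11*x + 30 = (x - 6)*(x - 5)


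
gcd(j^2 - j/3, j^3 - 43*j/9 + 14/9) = j - 1/3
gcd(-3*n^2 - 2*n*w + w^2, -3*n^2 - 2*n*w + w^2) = -3*n^2 - 2*n*w + w^2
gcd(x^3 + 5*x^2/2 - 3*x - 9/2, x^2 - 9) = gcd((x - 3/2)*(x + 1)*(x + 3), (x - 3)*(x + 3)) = x + 3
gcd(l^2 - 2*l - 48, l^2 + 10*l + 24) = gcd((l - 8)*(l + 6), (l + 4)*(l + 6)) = l + 6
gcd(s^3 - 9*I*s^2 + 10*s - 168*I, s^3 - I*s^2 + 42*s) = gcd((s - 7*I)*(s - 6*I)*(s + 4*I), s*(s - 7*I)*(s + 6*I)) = s - 7*I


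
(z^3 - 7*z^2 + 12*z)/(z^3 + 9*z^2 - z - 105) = z*(z - 4)/(z^2 + 12*z + 35)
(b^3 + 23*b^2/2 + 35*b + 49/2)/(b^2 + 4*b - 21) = (2*b^2 + 9*b + 7)/(2*(b - 3))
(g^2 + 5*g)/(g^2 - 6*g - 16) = g*(g + 5)/(g^2 - 6*g - 16)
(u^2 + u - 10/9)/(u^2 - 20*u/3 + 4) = (u + 5/3)/(u - 6)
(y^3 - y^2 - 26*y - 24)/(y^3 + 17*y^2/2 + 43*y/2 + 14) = 2*(y - 6)/(2*y + 7)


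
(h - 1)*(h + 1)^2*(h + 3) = h^4 + 4*h^3 + 2*h^2 - 4*h - 3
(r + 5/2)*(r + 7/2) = r^2 + 6*r + 35/4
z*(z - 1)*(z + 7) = z^3 + 6*z^2 - 7*z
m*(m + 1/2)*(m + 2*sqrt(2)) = m^3 + m^2/2 + 2*sqrt(2)*m^2 + sqrt(2)*m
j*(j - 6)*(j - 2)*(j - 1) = j^4 - 9*j^3 + 20*j^2 - 12*j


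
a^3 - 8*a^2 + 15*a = a*(a - 5)*(a - 3)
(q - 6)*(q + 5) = q^2 - q - 30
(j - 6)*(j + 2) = j^2 - 4*j - 12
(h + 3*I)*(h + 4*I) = h^2 + 7*I*h - 12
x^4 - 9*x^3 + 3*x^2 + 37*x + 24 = (x - 8)*(x - 3)*(x + 1)^2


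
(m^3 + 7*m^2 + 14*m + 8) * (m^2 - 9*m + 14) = m^5 - 2*m^4 - 35*m^3 - 20*m^2 + 124*m + 112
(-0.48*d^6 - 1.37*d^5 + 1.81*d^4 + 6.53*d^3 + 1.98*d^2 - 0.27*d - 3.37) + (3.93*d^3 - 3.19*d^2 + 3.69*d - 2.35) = -0.48*d^6 - 1.37*d^5 + 1.81*d^4 + 10.46*d^3 - 1.21*d^2 + 3.42*d - 5.72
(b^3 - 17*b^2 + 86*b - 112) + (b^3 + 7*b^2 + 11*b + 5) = 2*b^3 - 10*b^2 + 97*b - 107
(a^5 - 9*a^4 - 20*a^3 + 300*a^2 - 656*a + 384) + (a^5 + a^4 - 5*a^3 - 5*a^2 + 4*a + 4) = 2*a^5 - 8*a^4 - 25*a^3 + 295*a^2 - 652*a + 388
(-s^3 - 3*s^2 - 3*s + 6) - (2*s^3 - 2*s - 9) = -3*s^3 - 3*s^2 - s + 15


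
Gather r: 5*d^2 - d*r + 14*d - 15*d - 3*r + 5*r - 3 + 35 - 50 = 5*d^2 - d + r*(2 - d) - 18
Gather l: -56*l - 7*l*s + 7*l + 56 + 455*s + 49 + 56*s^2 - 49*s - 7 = l*(-7*s - 49) + 56*s^2 + 406*s + 98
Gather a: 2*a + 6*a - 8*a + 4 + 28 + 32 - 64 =0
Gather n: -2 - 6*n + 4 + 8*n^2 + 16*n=8*n^2 + 10*n + 2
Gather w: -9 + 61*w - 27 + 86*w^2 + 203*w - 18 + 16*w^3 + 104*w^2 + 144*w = 16*w^3 + 190*w^2 + 408*w - 54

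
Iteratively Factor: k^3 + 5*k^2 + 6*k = (k + 3)*(k^2 + 2*k) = k*(k + 3)*(k + 2)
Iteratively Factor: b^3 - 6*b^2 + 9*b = (b - 3)*(b^2 - 3*b) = b*(b - 3)*(b - 3)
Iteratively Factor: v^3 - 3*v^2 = (v - 3)*(v^2) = v*(v - 3)*(v)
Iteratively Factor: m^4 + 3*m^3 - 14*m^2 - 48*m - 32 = (m + 2)*(m^3 + m^2 - 16*m - 16) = (m + 2)*(m + 4)*(m^2 - 3*m - 4) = (m - 4)*(m + 2)*(m + 4)*(m + 1)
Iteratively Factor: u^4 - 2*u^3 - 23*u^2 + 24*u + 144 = (u + 3)*(u^3 - 5*u^2 - 8*u + 48) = (u - 4)*(u + 3)*(u^2 - u - 12) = (u - 4)*(u + 3)^2*(u - 4)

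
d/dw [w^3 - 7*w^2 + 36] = w*(3*w - 14)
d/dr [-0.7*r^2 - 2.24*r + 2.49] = -1.4*r - 2.24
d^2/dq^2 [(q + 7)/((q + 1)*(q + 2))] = 2*(q^3 + 21*q^2 + 57*q + 43)/(q^6 + 9*q^5 + 33*q^4 + 63*q^3 + 66*q^2 + 36*q + 8)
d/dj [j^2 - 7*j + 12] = 2*j - 7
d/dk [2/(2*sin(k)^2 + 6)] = -4*sin(2*k)/(cos(2*k) - 7)^2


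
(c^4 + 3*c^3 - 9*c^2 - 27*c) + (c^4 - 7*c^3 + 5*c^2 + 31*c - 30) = 2*c^4 - 4*c^3 - 4*c^2 + 4*c - 30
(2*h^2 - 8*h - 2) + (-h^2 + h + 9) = h^2 - 7*h + 7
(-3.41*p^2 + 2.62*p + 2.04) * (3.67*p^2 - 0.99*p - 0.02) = -12.5147*p^4 + 12.9913*p^3 + 4.9612*p^2 - 2.072*p - 0.0408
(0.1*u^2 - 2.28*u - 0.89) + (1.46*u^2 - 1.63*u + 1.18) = 1.56*u^2 - 3.91*u + 0.29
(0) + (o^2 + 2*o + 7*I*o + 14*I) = o^2 + 2*o + 7*I*o + 14*I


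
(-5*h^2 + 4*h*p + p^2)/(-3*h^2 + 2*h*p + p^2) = (5*h + p)/(3*h + p)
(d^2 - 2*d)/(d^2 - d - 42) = d*(2 - d)/(-d^2 + d + 42)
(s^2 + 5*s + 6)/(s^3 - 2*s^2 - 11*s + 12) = (s + 2)/(s^2 - 5*s + 4)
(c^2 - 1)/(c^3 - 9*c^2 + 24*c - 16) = (c + 1)/(c^2 - 8*c + 16)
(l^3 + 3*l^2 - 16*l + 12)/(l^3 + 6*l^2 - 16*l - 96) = (l^2 - 3*l + 2)/(l^2 - 16)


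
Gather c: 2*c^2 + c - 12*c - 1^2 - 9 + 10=2*c^2 - 11*c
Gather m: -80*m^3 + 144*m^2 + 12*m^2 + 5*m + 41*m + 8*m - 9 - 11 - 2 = -80*m^3 + 156*m^2 + 54*m - 22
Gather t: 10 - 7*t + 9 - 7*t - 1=18 - 14*t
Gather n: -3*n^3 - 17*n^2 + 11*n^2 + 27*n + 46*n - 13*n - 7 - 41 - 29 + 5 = -3*n^3 - 6*n^2 + 60*n - 72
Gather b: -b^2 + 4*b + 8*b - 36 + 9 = -b^2 + 12*b - 27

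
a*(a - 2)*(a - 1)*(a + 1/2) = a^4 - 5*a^3/2 + a^2/2 + a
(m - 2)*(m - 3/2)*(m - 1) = m^3 - 9*m^2/2 + 13*m/2 - 3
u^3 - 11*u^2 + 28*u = u*(u - 7)*(u - 4)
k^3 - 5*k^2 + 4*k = k*(k - 4)*(k - 1)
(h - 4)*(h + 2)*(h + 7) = h^3 + 5*h^2 - 22*h - 56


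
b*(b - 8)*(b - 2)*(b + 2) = b^4 - 8*b^3 - 4*b^2 + 32*b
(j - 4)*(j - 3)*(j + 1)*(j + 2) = j^4 - 4*j^3 - 7*j^2 + 22*j + 24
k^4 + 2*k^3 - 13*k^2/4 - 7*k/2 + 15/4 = (k - 1)^2*(k + 3/2)*(k + 5/2)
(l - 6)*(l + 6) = l^2 - 36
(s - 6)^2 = s^2 - 12*s + 36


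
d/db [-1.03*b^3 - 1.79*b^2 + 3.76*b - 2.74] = -3.09*b^2 - 3.58*b + 3.76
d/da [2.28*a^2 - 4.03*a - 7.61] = 4.56*a - 4.03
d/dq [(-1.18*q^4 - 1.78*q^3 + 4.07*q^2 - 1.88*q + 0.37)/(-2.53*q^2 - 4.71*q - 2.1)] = (5.9708*q^5 + 21.1768*q^4 + 26.6796*q^3 - 12.7121*q^2 - 15.2218*q + 5.6907)/(6.4009*q^4 + 23.8326*q^3 + 32.8101*q^2 + 19.782*q + 4.41)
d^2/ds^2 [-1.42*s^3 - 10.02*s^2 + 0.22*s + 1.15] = -8.52*s - 20.04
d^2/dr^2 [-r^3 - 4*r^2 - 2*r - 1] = -6*r - 8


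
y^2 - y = y*(y - 1)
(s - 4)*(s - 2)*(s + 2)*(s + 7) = s^4 + 3*s^3 - 32*s^2 - 12*s + 112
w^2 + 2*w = w*(w + 2)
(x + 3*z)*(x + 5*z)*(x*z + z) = x^3*z + 8*x^2*z^2 + x^2*z + 15*x*z^3 + 8*x*z^2 + 15*z^3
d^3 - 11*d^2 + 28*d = d*(d - 7)*(d - 4)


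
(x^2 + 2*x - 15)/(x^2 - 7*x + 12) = (x + 5)/(x - 4)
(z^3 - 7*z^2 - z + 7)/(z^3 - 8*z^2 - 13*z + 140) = (z^2 - 1)/(z^2 - z - 20)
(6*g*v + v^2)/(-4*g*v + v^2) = (6*g + v)/(-4*g + v)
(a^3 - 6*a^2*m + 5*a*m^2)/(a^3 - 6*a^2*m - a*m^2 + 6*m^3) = a*(a - 5*m)/(a^2 - 5*a*m - 6*m^2)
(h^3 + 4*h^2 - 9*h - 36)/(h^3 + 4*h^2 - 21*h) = (h^2 + 7*h + 12)/(h*(h + 7))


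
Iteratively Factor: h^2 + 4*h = (h + 4)*(h)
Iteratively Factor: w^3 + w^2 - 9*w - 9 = (w + 3)*(w^2 - 2*w - 3) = (w + 1)*(w + 3)*(w - 3)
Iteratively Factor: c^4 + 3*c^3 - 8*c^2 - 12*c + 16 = (c - 1)*(c^3 + 4*c^2 - 4*c - 16) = (c - 2)*(c - 1)*(c^2 + 6*c + 8) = (c - 2)*(c - 1)*(c + 2)*(c + 4)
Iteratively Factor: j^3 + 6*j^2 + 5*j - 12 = (j + 4)*(j^2 + 2*j - 3) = (j - 1)*(j + 4)*(j + 3)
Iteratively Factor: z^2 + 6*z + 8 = (z + 4)*(z + 2)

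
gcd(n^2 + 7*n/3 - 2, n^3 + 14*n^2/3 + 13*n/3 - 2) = n + 3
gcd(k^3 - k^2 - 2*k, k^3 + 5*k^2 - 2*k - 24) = k - 2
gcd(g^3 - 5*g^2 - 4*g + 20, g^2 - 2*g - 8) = g + 2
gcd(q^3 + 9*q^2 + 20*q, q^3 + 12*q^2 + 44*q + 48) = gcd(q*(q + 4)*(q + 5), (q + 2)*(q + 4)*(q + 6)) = q + 4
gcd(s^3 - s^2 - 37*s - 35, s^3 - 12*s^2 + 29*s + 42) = s^2 - 6*s - 7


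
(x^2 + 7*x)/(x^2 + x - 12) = x*(x + 7)/(x^2 + x - 12)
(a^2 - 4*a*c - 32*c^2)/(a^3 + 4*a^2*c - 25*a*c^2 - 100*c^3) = (a - 8*c)/(a^2 - 25*c^2)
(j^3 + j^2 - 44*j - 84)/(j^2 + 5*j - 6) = (j^2 - 5*j - 14)/(j - 1)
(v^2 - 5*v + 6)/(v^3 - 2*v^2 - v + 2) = (v - 3)/(v^2 - 1)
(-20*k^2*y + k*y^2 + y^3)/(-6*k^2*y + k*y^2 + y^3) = (-20*k^2 + k*y + y^2)/(-6*k^2 + k*y + y^2)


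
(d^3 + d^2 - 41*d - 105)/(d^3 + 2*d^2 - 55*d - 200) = (d^2 - 4*d - 21)/(d^2 - 3*d - 40)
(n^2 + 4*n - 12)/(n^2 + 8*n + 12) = (n - 2)/(n + 2)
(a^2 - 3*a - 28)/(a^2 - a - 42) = (a + 4)/(a + 6)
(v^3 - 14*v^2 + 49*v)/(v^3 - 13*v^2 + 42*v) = (v - 7)/(v - 6)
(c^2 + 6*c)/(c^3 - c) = (c + 6)/(c^2 - 1)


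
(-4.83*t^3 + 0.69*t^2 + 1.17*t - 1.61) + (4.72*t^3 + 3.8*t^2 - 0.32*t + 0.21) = -0.11*t^3 + 4.49*t^2 + 0.85*t - 1.4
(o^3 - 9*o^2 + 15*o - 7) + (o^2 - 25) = o^3 - 8*o^2 + 15*o - 32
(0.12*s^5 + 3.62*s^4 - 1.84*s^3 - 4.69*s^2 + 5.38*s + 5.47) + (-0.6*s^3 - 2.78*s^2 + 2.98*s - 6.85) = 0.12*s^5 + 3.62*s^4 - 2.44*s^3 - 7.47*s^2 + 8.36*s - 1.38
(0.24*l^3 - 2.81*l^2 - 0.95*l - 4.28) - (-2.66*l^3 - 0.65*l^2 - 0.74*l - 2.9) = 2.9*l^3 - 2.16*l^2 - 0.21*l - 1.38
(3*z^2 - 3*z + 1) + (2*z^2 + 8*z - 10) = 5*z^2 + 5*z - 9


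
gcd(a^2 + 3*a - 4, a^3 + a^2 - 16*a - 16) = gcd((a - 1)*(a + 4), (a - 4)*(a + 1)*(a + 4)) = a + 4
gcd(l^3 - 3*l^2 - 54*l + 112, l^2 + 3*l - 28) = l + 7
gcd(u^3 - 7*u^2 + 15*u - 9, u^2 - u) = u - 1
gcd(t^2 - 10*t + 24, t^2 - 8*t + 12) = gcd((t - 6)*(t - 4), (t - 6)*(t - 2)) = t - 6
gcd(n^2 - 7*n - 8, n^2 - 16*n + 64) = n - 8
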